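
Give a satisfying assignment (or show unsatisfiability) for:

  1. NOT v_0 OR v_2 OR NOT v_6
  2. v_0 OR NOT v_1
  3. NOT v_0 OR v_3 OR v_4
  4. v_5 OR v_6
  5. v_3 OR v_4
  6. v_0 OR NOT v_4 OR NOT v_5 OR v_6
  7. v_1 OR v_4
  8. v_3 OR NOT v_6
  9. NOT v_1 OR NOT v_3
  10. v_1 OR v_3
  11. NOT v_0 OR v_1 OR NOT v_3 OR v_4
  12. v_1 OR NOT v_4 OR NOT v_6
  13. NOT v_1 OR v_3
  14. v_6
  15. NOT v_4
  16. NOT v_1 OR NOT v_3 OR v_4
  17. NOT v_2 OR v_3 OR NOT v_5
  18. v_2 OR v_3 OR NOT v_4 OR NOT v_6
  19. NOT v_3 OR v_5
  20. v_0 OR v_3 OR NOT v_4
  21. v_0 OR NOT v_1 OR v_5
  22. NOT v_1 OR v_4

Unsatisfiable — no assignment works.

Case v_4 = True:
  Clause (NOT v_4) is falsified — contradiction.
Case v_4 = False:
  (v_3 OR v_4) forces v_3 = True.
  (v_1 OR v_4) forces v_1 = True.
  Clause (NOT v_1 OR NOT v_3) is falsified — contradiction.
Both cases fail, so the formula is unsatisfiable.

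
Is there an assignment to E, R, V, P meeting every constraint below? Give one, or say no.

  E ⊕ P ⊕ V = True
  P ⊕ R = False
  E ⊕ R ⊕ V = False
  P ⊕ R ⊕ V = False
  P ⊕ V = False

Adding constraints 1, 2, 3 mod 2: every variable appears an even number of times on the left, so the left side is 0.
But the right sides sum to 1 (mod 2). 0 ≠ 1 — the system is inconsistent.

Unsatisfiable — no assignment works.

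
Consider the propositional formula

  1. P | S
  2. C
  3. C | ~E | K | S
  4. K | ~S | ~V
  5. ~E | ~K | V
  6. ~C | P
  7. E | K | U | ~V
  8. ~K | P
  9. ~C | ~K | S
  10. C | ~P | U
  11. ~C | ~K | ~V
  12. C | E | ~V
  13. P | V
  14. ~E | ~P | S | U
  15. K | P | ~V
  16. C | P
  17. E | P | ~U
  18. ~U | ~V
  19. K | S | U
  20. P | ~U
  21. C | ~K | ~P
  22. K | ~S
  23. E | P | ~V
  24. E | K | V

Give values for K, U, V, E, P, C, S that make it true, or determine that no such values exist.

K: False; U: True; V: False; E: True; P: True; C: True; S: False

Unit clause (C) forces C = True.
In (~C | P) only P is left, so P = True.
Set K = False.
  then (K | ~S) forces S = False.
  then (K | S | U) forces U = True.
  then (~U | ~V) forces V = False.
  then (E | K | V) forces E = True.
All clauses satisfied.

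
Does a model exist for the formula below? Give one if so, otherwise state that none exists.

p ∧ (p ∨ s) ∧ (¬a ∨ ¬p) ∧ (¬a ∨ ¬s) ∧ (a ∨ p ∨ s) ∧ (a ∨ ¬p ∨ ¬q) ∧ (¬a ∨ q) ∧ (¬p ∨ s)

p = True, q = False, s = True, a = False

Unit clause (p) forces p = True.
In (¬a ∨ ¬p) only ¬a is left, so a = False.
In (a ∨ ¬p ∨ ¬q) only ¬q is left, so q = False.
In (¬p ∨ s) only s is left, so s = True.
All clauses satisfied.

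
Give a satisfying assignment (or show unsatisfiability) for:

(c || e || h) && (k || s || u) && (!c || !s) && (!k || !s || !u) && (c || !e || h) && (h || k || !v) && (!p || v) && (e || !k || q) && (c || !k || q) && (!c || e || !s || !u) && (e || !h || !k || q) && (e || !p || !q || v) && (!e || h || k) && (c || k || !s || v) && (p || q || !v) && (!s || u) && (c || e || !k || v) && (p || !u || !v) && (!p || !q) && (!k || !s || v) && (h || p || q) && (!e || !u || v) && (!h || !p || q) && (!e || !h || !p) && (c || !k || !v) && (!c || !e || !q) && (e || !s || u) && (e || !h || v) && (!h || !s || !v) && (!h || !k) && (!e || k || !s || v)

v: False, h: False, e: False, q: True, p: False, k: False, c: True, u: True, s: False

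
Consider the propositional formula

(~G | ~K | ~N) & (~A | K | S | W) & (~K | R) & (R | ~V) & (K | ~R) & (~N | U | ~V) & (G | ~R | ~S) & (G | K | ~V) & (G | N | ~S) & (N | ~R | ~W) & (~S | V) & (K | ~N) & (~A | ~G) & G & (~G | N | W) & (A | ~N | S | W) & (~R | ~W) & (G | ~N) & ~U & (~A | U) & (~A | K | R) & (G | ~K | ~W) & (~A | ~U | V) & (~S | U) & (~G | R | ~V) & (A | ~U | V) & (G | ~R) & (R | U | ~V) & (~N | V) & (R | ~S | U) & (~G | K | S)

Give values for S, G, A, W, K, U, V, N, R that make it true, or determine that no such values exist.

Case G = True:
  (~A | ~G) forces A = False.
  (~U) forces U = False.
  (~S | U) forces S = False.
  (~G | K | S) forces K = True.
  (~G | ~K | ~N) forces N = False.
  (~K | R) forces R = True.
  (N | ~R | ~W) forces W = False.
  Clause (~G | N | W) is falsified — contradiction.
Case G = False:
  Clause (G) is falsified — contradiction.
Both cases fail, so the formula is unsatisfiable.

UNSATISFIABLE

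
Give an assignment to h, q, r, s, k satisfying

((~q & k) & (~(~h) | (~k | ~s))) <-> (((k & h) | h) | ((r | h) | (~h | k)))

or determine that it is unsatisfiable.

h = True, q = False, r = True, s = True, k = True

  ((~q & k) & (~(~h) | (~k | ~s))) <-> (((k & h) | h) | ((r | h) | (~h | k))) = True
    (~q & k) & (~(~h) | (~k | ~s)) = True
      ~q & k = True
        ~q = True
      ~(~h) | (~k | ~s) = True
        ~(~h) = True
          ~h = False
        ~k | ~s = False
          ~k = False
          ~s = False
    ((k & h) | h) | ((r | h) | (~h | k)) = True
      (k & h) | h = True
        k & h = True
      (r | h) | (~h | k) = True
        r | h = True
        ~h | k = True
          ~h = False
The formula evaluates to True.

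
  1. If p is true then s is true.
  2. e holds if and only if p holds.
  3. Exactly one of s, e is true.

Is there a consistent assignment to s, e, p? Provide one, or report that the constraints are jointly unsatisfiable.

s: True, e: False, p: False

  (1) p=F ⇒ s: vacuous ✓
  (2) e=F, p=F — same ✓
  (3) {s, e}: 1 true — exactly one ✓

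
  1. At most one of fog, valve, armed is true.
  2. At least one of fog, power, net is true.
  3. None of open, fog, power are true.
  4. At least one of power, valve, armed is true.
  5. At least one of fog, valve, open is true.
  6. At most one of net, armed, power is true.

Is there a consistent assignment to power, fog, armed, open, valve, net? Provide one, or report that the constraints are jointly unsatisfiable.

power: False; fog: False; armed: False; open: False; valve: True; net: True

  (1) {fog, valve, armed}: 1 true — at most one ✓
  (2) {fog, power, net}: 1 true — at least one ✓
  (3) {open, fog, power}: 0 true — none ✓
  (4) {power, valve, armed}: 1 true — at least one ✓
  (5) {fog, valve, open}: 1 true — at least one ✓
  (6) {net, armed, power}: 1 true — at most one ✓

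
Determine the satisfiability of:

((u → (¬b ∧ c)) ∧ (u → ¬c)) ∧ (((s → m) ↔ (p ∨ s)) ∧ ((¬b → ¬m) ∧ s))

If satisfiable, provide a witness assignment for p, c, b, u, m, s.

p = False, c = True, b = True, u = False, m = True, s = True

  (u → (¬b ∧ c)) ∧ (u → ¬c) = True
    u → (¬b ∧ c) = True
      ¬b ∧ c = False
        ¬b = False
    u → ¬c = True
      ¬c = False
  ((s → m) ↔ (p ∨ s)) ∧ ((¬b → ¬m) ∧ s) = True
    (s → m) ↔ (p ∨ s) = True
      s → m = True
      p ∨ s = True
    (¬b → ¬m) ∧ s = True
      ¬b → ¬m = True
        ¬b = False
        ¬m = False
Both conjuncts True, so the formula holds.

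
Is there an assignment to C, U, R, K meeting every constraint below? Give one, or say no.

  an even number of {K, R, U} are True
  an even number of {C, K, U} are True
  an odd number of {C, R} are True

Unsatisfiable — no assignment works.

Adding constraints 1, 2, 3 mod 2: every variable appears an even number of times on the left, so the left side is 0.
But the right sides sum to 1 (mod 2). 0 ≠ 1 — the system is inconsistent.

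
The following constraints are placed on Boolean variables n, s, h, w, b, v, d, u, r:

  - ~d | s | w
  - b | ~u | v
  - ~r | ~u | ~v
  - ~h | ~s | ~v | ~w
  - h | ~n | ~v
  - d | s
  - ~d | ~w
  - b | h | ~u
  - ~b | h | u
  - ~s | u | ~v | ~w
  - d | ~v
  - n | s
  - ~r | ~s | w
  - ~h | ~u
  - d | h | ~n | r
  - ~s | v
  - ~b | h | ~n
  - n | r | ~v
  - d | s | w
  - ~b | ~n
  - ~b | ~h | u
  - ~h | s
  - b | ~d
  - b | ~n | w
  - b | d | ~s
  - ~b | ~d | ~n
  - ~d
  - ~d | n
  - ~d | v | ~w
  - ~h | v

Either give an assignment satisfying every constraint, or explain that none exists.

No satisfying assignment exists.

Case d = True:
  Clause (~d) is falsified — contradiction.
Case d = False:
  (d | s) forces s = True.
  (d | ~v) forces v = False.
  Clause (~s | v) is falsified — contradiction.
Both cases fail, so the formula is unsatisfiable.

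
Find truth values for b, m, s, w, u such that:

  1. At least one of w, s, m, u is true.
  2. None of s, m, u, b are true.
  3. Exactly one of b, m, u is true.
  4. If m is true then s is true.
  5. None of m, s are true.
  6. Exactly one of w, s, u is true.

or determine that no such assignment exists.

Unsatisfiable — no assignment works.

Case b = True:
  Constraint (2) is violated (b=T) — contradiction.
Case b = False:
  (2) forces s = False.
  (2) forces m = False.
  (2) forces u = False.
  Constraint (3) is violated (b=F, m=F, u=F) — contradiction.
Both cases fail — unsatisfiable.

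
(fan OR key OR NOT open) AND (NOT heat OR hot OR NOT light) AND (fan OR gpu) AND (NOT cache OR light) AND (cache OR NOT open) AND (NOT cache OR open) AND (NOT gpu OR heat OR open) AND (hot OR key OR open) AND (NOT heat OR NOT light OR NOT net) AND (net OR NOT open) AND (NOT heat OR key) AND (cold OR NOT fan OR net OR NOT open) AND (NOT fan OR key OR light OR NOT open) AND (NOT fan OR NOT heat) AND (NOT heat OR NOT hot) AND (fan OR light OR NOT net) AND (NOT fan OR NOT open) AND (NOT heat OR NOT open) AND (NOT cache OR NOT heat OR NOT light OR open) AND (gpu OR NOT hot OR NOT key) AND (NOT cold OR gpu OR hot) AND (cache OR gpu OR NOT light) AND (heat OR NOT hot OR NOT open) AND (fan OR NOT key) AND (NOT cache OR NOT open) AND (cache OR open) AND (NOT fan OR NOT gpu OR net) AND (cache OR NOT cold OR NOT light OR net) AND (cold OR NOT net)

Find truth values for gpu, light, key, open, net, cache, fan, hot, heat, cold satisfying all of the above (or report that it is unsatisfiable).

Unsatisfiable — no assignment works.

Case open = True:
  (cache OR NOT open) forces cache = True.
  Clause (NOT cache OR NOT open) is falsified — contradiction.
Case open = False:
  (NOT cache OR open) forces cache = False.
  Clause (cache OR open) is falsified — contradiction.
Both cases fail, so the formula is unsatisfiable.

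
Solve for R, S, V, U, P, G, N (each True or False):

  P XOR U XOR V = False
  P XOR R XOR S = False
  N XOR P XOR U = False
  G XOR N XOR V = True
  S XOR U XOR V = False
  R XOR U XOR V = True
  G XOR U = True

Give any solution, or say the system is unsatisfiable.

R = False, S = True, V = True, U = False, P = True, G = True, N = True

P XOR U XOR V = T XOR F XOR T = False ✓
P XOR R XOR S = T XOR F XOR T = False ✓
N XOR P XOR U = T XOR T XOR F = False ✓
G XOR N XOR V = T XOR T XOR T = True ✓
S XOR U XOR V = T XOR F XOR T = False ✓
R XOR U XOR V = F XOR F XOR T = True ✓
G XOR U = T XOR F = True ✓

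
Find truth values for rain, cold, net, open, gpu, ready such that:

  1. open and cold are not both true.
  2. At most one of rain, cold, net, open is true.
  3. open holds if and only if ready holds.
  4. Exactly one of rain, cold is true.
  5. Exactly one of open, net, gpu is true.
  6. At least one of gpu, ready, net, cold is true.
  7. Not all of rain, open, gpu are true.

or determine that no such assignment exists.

rain = True, cold = False, net = False, open = False, gpu = True, ready = False

  (1) open=F, cold=F — not both ✓
  (2) {rain, cold, net, open}: 1 true — at most one ✓
  (3) open=F, ready=F — same ✓
  (4) {rain, cold}: 1 true — exactly one ✓
  (5) {open, net, gpu}: 1 true — exactly one ✓
  (6) {gpu, ready, net, cold}: 1 true — at least one ✓
  (7) {rain, open, gpu}: 2/3 true — not all ✓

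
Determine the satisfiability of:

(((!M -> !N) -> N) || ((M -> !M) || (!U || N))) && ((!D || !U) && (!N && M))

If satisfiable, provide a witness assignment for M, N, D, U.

M = True, N = False, D = False, U = False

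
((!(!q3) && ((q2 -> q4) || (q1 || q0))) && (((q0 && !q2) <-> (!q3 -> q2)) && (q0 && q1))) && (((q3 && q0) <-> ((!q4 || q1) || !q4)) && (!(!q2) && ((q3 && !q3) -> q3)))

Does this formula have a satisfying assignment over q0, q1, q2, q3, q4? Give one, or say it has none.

No satisfying assignment exists.

Case q2 = True: the conjunct (q0 && !q2) <-> (!q3 -> q2) becomes (q0 && False) <-> (!q3 -> True) = False.
Case q2 = False: the conjunct !(!q2) becomes !(!False) = False.
Both cases fail — unsatisfiable.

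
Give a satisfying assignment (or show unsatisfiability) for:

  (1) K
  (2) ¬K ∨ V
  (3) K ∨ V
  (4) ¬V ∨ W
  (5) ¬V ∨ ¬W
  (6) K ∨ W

No satisfying assignment exists.

Case K = True:
  (¬K ∨ V) forces V = True.
  (¬V ∨ W) forces W = True.
  Clause (¬V ∨ ¬W) is falsified — contradiction.
Case K = False:
  Clause (K) is falsified — contradiction.
Both cases fail, so the formula is unsatisfiable.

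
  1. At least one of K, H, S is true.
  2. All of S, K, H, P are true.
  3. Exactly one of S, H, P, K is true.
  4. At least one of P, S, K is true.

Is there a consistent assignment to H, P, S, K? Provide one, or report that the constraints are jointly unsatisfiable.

UNSATISFIABLE

Case H = True:
  (2) forces S = True.
  Constraint (3) is violated (S=T, H=T) — contradiction.
Case H = False:
  Constraint (2) is violated (H=F) — contradiction.
Both cases fail — unsatisfiable.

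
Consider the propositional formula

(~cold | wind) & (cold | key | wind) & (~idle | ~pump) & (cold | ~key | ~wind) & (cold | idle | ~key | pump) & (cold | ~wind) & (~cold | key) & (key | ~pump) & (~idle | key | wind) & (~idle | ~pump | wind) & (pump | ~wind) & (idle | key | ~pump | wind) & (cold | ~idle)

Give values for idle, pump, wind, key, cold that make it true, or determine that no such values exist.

Try idle = True:
  (~idle | ~pump) forces pump = False.
  (pump | ~wind) forces wind = False.
  (~cold | wind) forces cold = False.
  clause (cold | ~idle) is falsified — backtrack.
So idle = False.
Set pump = True.
  then (key | ~pump) forces key = True.
Set wind = False.
  then (~cold | wind) forces cold = False.
All clauses satisfied.

idle=F, pump=T, wind=F, key=T, cold=F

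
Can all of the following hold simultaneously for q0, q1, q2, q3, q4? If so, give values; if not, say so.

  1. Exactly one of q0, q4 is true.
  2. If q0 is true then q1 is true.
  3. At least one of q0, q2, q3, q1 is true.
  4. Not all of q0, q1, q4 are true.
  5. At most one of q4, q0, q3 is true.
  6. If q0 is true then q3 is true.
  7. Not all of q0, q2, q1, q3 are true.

q0 = False, q1 = True, q2 = True, q3 = False, q4 = True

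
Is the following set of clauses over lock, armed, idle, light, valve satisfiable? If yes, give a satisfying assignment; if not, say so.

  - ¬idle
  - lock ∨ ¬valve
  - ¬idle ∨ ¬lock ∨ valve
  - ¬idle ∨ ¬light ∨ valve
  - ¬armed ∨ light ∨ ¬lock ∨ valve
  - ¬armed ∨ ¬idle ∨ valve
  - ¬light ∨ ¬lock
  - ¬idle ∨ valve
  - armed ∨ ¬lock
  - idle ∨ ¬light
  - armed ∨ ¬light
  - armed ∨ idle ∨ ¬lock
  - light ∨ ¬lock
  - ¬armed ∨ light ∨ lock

lock: False; armed: False; idle: False; light: False; valve: False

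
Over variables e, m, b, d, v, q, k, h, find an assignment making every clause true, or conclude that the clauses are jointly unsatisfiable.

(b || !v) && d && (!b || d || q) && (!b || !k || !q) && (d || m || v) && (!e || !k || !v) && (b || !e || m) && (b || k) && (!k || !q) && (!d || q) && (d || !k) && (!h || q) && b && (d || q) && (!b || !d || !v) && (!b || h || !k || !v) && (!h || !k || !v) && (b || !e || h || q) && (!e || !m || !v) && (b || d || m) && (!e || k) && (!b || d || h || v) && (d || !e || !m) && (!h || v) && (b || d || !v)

e = False, m = True, b = True, d = True, v = False, q = True, k = False, h = False

Unit clause (d) forces d = True.
In (!d || q) only q is left, so q = True.
Unit clause (b) forces b = True.
In (!b || !d || !v) only !v is left, so v = False.
In (!h || v) only !h is left, so h = False.
In (!b || !k || !q) only !k is left, so k = False.
In (!e || k) only !e is left, so e = False.
Set m = True.
All clauses satisfied.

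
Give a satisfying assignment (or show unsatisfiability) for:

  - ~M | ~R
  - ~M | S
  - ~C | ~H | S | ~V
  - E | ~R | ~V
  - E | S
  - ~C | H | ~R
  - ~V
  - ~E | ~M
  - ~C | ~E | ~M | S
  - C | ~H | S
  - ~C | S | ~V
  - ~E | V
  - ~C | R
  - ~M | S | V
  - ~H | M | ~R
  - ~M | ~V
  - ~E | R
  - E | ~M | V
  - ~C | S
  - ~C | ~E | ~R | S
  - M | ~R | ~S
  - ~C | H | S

M=F, S=T, H=F, C=F, R=F, V=F, E=F

Unit clause (~V) forces V = False.
In (~E | V) only ~E is left, so E = False.
In (E | ~M | V) only ~M is left, so M = False.
In (E | S) only S is left, so S = True.
In (M | ~R | ~S) only ~R is left, so R = False.
In (~C | R) only ~C is left, so C = False.
Set H = False.
All clauses satisfied.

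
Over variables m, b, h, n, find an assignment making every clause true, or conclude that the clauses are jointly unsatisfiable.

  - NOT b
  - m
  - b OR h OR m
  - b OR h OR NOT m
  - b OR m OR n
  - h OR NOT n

Unit clause (NOT b) forces b = False.
Unit clause (m) forces m = True.
In (b OR h OR NOT m) only h is left, so h = True.
Set n = True.
Check each clause:
  (NOT b): NOT b holds.
  (m): m holds.
  (b OR h OR m): h holds.
  (b OR h OR NOT m): h holds.
  (b OR m OR n): m holds.
  (h OR NOT n): h holds.
All clauses satisfied.

m = True, b = False, h = True, n = True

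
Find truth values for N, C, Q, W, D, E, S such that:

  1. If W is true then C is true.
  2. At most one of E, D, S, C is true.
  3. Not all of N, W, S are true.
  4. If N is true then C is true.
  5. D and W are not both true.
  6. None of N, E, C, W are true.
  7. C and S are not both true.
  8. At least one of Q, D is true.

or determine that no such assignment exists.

N: False, C: False, Q: True, W: False, D: False, E: False, S: False

  (1) W=F ⇒ C: vacuous ✓
  (2) {E, D, S, C}: 0 true — at most one ✓
  (3) {N, W, S}: 0/3 true — not all ✓
  (4) N=F ⇒ C: vacuous ✓
  (5) D=F, W=F — not both ✓
  (6) {N, E, C, W}: 0 true — none ✓
  (7) C=F, S=F — not both ✓
  (8) {Q, D}: 1 true — at least one ✓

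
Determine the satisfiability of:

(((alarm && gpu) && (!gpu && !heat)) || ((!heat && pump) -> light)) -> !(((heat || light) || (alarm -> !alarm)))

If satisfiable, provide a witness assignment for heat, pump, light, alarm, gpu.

heat=F, pump=F, light=F, alarm=T, gpu=F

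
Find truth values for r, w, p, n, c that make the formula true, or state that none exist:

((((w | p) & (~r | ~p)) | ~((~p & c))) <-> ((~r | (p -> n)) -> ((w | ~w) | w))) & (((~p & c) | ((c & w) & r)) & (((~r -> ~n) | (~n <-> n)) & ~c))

Case c = True: the conjunct ~c is False.
Case c = False: the conjunct (~p & c) | ((c & w) & r) becomes (~p & False) | (False & r) = False.
Both cases fail — unsatisfiable.

Unsatisfiable — no assignment works.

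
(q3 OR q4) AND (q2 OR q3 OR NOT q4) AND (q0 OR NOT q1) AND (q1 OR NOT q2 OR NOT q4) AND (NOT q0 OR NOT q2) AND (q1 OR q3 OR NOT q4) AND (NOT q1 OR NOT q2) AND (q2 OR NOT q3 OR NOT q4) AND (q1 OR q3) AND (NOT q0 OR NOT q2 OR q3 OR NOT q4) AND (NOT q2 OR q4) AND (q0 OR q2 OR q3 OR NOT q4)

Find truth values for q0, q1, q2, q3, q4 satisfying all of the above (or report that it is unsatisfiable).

q0 = True, q1 = True, q2 = False, q3 = True, q4 = False

Set q0 = True.
  then (NOT q0 OR NOT q2) forces q2 = False.
Set q1 = True.
Try q3 = False:
  (q3 OR q4) forces q4 = True.
  clause (q2 OR q3 OR NOT q4) is falsified — backtrack.
So q3 = True.
  then (q2 OR NOT q3 OR NOT q4) forces q4 = False.
All clauses satisfied.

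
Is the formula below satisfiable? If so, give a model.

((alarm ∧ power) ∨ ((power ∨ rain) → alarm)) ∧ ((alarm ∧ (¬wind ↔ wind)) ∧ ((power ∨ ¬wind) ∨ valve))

The conjunct ¬wind ↔ wind is unsatisfiable on its own:
  wind=F: evaluates to False.
  wind=T: evaluates to False.
So the whole conjunction is unsatisfiable.

Unsatisfiable — no assignment works.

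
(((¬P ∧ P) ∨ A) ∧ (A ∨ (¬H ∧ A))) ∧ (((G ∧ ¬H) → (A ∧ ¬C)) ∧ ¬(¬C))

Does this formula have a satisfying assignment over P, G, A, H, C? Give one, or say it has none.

P = False; G = True; A = True; H = True; C = True

  ((¬P ∧ P) ∨ A) ∧ (A ∨ (¬H ∧ A)) = True
    (¬P ∧ P) ∨ A = True
      ¬P ∧ P = False
        ¬P = True
    A ∨ (¬H ∧ A) = True
      ¬H ∧ A = False
        ¬H = False
  ((G ∧ ¬H) → (A ∧ ¬C)) ∧ ¬(¬C) = True
    (G ∧ ¬H) → (A ∧ ¬C) = True
      G ∧ ¬H = False
        ¬H = False
      A ∧ ¬C = False
        ¬C = False
    ¬(¬C) = True
      ¬C = False
Both conjuncts True, so the formula holds.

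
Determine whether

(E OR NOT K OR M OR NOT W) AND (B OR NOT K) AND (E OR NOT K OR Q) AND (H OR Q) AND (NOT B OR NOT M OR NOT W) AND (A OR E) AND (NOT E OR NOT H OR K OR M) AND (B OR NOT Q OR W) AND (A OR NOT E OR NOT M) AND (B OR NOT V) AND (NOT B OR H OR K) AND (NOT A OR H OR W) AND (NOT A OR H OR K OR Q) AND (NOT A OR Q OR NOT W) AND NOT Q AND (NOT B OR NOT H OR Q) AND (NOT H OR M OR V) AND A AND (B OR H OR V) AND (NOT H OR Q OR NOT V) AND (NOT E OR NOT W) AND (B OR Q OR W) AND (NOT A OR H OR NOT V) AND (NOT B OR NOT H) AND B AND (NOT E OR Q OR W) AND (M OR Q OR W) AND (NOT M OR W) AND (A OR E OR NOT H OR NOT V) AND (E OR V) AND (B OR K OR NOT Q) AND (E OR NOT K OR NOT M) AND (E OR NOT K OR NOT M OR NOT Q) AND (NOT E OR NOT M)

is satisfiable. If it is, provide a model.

Case B = True:
  (NOT Q) forces Q = False.
  (H OR Q) forces H = True.
  Clause (NOT B OR NOT H OR Q) is falsified — contradiction.
Case B = False:
  Clause (B) is falsified — contradiction.
Both cases fail, so the formula is unsatisfiable.

Unsatisfiable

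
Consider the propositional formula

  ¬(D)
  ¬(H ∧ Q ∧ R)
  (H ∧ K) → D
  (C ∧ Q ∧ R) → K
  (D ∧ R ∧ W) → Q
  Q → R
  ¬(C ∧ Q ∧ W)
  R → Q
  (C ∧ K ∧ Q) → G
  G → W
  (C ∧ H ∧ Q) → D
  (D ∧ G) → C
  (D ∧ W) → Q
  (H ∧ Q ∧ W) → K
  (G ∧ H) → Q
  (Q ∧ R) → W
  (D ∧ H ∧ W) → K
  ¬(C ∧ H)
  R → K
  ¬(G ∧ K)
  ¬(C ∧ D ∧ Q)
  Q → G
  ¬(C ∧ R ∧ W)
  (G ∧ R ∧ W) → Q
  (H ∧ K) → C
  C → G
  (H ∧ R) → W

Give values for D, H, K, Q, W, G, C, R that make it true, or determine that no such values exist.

D = False, H = False, K = False, Q = False, W = False, G = False, C = False, R = False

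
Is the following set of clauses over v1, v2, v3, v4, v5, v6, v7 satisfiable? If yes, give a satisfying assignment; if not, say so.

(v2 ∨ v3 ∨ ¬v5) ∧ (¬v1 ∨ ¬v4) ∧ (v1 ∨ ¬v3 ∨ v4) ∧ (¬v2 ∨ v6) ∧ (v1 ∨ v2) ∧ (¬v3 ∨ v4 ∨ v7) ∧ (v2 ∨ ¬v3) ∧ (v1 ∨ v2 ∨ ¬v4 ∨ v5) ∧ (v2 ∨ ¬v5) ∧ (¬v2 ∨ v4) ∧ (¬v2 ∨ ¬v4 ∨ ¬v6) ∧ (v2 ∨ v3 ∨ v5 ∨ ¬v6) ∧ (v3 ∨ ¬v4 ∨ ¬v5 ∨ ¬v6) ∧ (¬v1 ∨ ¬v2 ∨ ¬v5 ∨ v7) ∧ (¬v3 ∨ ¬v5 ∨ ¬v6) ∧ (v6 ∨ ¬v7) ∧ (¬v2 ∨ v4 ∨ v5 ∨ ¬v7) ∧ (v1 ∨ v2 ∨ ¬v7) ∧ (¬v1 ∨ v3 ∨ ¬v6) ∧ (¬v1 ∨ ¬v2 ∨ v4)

v1: True, v2: False, v3: False, v4: False, v5: False, v6: False, v7: False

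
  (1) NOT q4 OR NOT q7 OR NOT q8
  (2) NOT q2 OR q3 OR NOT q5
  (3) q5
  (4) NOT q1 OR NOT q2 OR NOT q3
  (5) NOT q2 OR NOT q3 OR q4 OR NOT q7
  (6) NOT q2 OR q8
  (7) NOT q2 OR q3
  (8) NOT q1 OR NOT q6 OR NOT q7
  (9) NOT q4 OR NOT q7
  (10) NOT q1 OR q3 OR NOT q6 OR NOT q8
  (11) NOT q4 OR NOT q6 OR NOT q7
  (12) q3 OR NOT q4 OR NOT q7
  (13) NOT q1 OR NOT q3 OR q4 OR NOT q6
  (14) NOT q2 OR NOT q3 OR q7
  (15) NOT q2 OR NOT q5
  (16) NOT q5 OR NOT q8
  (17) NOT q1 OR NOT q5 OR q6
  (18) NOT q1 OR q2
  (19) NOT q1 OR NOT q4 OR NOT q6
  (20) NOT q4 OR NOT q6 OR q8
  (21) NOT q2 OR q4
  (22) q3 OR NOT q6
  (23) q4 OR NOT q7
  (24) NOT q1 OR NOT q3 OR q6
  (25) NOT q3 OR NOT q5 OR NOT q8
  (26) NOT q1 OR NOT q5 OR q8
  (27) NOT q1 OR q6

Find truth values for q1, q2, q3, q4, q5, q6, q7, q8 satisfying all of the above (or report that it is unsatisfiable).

Unit clause (q5) forces q5 = True.
In (NOT q2 OR NOT q5) only NOT q2 is left, so q2 = False.
In (NOT q5 OR NOT q8) only NOT q8 is left, so q8 = False.
In (NOT q1 OR q2) only NOT q1 is left, so q1 = False.
Set q3 = False.
  then (q3 OR NOT q6) forces q6 = False.
Set q4 = True.
  then (NOT q4 OR NOT q7) forces q7 = False.
All clauses satisfied.

q1 = False, q2 = False, q3 = False, q4 = True, q5 = True, q6 = False, q7 = False, q8 = False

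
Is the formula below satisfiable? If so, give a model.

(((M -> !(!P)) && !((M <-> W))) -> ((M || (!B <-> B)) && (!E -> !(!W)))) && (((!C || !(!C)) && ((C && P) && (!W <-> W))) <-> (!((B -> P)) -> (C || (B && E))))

E = False, M = True, P = False, B = True, C = False, W = True

  ((M -> !(!P)) && !((M <-> W))) -> ((M || (!B <-> B)) && (!E -> !(!W))) = True
    (M -> !(!P)) && !((M <-> W)) = False
      M -> !(!P) = False
        !(!P) = False
          !P = True
      !((M <-> W)) = False
        M <-> W = True
    (M || (!B <-> B)) && (!E -> !(!W)) = True
      M || (!B <-> B) = True
        !B <-> B = False
          !B = False
      !E -> !(!W) = True
        !E = True
        !(!W) = True
          !W = False
  ((!C || !(!C)) && ((C && P) && (!W <-> W))) <-> (!((B -> P)) -> (C || (B && E))) = True
    (!C || !(!C)) && ((C && P) && (!W <-> W)) = False
      !C || !(!C) = True
        !C = True
        !(!C) = False
          !C = True
      (C && P) && (!W <-> W) = False
        C && P = False
        !W <-> W = False
          !W = False
    !((B -> P)) -> (C || (B && E)) = False
      !((B -> P)) = True
        B -> P = False
      C || (B && E) = False
        B && E = False
Both conjuncts True, so the formula holds.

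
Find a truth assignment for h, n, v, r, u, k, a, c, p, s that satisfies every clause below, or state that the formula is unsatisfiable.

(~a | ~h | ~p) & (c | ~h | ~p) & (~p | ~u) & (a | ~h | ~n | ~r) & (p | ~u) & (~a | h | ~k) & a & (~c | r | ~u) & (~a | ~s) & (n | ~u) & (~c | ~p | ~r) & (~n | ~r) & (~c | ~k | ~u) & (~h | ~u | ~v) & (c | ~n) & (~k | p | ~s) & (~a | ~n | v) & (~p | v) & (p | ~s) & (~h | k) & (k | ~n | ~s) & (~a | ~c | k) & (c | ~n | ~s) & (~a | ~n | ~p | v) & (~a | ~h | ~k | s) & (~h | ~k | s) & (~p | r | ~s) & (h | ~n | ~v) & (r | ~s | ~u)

h = False; n = False; v = False; r = True; u = False; k = False; a = True; c = False; p = False; s = False

Unit clause (a) forces a = True.
In (~a | ~s) only ~s is left, so s = False.
Try h = True:
  (~a | ~h | ~p) forces p = False.
  (p | ~u) forces u = False.
  (~h | k) forces k = True.
  clause (~a | ~h | ~k | s) is falsified — backtrack.
So h = False.
  then (~a | h | ~k) forces k = False.
  then (~a | ~c | k) forces c = False.
  then (c | ~n) forces n = False.
  then (n | ~u) forces u = False.
Set v = False.
  then (~p | v) forces p = False.
Set r = True.
All clauses satisfied.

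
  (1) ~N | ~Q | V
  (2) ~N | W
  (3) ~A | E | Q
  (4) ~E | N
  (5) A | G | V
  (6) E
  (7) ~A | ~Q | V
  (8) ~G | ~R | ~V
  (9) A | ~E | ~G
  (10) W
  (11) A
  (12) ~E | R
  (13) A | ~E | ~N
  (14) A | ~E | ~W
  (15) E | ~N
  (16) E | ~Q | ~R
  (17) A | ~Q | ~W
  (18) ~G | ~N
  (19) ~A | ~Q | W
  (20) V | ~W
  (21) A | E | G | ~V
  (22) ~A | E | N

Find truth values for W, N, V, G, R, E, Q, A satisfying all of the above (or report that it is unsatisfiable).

Unit clause (E) forces E = True.
Unit clause (W) forces W = True.
Unit clause (A) forces A = True.
In (~E | R) only R is left, so R = True.
In (V | ~W) only V is left, so V = True.
In (~E | N) only N is left, so N = True.
In (~G | ~R | ~V) only ~G is left, so G = False.
Set Q = False.
All clauses satisfied.

W: True; N: True; V: True; G: False; R: True; E: True; Q: False; A: True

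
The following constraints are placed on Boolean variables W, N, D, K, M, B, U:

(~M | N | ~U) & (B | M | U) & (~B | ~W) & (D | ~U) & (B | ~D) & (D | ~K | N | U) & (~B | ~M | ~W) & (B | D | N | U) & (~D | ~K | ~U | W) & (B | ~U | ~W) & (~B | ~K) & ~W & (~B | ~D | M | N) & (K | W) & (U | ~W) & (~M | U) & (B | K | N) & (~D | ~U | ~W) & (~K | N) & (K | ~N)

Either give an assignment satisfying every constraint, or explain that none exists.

Case W = True:
  Clause (~W) is falsified — contradiction.
Case W = False:
  (K | W) forces K = True.
  (~B | ~K) forces B = False.
  (B | ~D) forces D = False.
  (D | ~U) forces U = False.
  (B | M | U) forces M = True.
  Clause (~M | U) is falsified — contradiction.
Both cases fail, so the formula is unsatisfiable.

Unsatisfiable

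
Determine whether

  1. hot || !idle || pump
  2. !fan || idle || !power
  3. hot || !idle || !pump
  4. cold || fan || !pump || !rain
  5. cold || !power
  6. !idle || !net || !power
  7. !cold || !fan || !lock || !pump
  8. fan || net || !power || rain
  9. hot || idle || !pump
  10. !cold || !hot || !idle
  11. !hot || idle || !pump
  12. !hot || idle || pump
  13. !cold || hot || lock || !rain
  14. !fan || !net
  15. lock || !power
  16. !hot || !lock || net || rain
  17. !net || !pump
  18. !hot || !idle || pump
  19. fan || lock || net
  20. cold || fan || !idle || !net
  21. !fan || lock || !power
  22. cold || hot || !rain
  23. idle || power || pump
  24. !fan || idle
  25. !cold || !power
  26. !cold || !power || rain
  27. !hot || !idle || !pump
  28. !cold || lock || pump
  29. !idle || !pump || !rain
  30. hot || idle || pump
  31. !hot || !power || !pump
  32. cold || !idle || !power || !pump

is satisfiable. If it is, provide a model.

No satisfying assignment exists.

Case power = True:
  (cold || !power) forces cold = True.
  Clause (!cold || !power) is falsified — contradiction.
Case power = False:
  If pump = True:
    (!net || !pump) forces net = False.
    If hot = True:
      (!hot || idle || !pump) forces idle = True.
      clause (!hot || !idle || !pump) is falsified.
    If hot = False:
      (hot || !idle || !pump) forces idle = False.
      clause (hot || idle || !pump) is falsified.
    every sub-case is contradictory.
  If pump = False:
    (idle || power || pump) forces idle = True.
    (hot || !idle || pump) forces hot = True.
    clause (!hot || !idle || pump) is falsified.
  Every sub-case reaches a contradiction.
Both cases fail, so the formula is unsatisfiable.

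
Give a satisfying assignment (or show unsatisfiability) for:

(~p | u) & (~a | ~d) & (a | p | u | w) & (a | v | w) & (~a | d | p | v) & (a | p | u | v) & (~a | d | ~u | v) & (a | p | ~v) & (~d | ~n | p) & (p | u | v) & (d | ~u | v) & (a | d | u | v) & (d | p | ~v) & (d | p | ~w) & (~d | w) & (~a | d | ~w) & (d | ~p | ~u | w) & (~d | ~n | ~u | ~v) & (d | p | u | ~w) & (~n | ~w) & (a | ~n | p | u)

Set p = False.
Try d = False:
  (d | p | ~v) forces v = False.
  (~a | d | p | v) forces a = False.
  (a | v | w) forces w = True.
  clause (d | p | ~w) is falsified — backtrack.
So d = True.
  then (~a | ~d) forces a = False.
  then (a | p | ~v) forces v = False.
  then (~d | ~n | p) forces n = False.
  then (p | u | v) forces u = True.
  then (~d | w) forces w = True.
All clauses satisfied.

p = False, d = True, w = True, v = False, a = False, u = True, n = False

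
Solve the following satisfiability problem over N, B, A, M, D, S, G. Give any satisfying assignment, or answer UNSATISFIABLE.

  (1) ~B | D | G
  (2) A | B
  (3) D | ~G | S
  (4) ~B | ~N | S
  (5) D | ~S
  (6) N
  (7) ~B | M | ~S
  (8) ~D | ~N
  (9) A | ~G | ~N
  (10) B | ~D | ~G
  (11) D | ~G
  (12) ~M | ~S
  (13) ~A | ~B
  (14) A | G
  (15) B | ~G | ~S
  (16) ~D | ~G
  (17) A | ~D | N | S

N = True; B = False; A = True; M = True; D = False; S = False; G = False

Unit clause (N) forces N = True.
In (~D | ~N) only ~D is left, so D = False.
In (D | ~G) only ~G is left, so G = False.
In (A | G) only A is left, so A = True.
In (~B | D | G) only ~B is left, so B = False.
In (D | ~S) only ~S is left, so S = False.
Set M = True.
All clauses satisfied.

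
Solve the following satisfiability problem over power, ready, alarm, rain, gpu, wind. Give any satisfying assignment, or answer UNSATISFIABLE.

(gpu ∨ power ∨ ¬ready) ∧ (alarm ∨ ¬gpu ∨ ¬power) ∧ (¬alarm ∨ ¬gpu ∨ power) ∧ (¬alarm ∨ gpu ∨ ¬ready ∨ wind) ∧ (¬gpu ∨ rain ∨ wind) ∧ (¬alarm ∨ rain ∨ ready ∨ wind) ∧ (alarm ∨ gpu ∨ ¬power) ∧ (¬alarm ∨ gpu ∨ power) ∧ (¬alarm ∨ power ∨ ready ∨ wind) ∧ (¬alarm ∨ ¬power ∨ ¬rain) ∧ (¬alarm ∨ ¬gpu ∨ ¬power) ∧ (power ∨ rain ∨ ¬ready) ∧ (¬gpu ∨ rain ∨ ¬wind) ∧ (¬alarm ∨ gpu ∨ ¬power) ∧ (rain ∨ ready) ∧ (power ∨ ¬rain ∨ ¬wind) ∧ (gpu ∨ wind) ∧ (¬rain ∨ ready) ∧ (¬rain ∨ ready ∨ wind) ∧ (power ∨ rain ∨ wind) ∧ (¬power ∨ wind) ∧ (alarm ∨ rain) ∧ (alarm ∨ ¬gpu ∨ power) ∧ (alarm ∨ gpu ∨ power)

The formula is unsatisfiable.

Case rain = True:
  (¬rain ∨ ready) forces ready = True.
  If power = True:
    (¬alarm ∨ ¬power ∨ ¬rain) forces alarm = False.
    (alarm ∨ ¬gpu ∨ ¬power) forces gpu = False.
    clause (alarm ∨ gpu ∨ ¬power) is falsified.
  If power = False:
    (gpu ∨ power ∨ ¬ready) forces gpu = True.
    (¬alarm ∨ ¬gpu ∨ power) forces alarm = False.
    clause (alarm ∨ ¬gpu ∨ power) is falsified.
  Every sub-case reaches a contradiction.
Case rain = False:
  (rain ∨ ready) forces ready = True.
  (power ∨ rain ∨ ¬ready) forces power = True.
  (¬power ∨ wind) forces wind = True.
  (¬gpu ∨ rain ∨ ¬wind) forces gpu = False.
  (alarm ∨ gpu ∨ ¬power) forces alarm = True.
  Clause (¬alarm ∨ gpu ∨ ¬power) is falsified — contradiction.
Both cases fail, so the formula is unsatisfiable.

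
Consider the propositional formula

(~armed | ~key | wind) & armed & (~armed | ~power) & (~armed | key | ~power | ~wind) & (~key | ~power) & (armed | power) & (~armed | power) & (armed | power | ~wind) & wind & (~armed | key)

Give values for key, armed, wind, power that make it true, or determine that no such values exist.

Case armed = True:
  (~armed | ~power) forces power = False.
  Clause (~armed | power) is falsified — contradiction.
Case armed = False:
  Clause (armed) is falsified — contradiction.
Both cases fail, so the formula is unsatisfiable.

Unsatisfiable — no assignment works.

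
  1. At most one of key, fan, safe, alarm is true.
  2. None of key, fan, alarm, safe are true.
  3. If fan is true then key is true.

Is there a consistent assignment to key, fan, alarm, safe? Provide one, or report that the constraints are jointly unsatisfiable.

key: False, fan: False, alarm: False, safe: False

  (1) {key, fan, safe, alarm}: 0 true — at most one ✓
  (2) {key, fan, alarm, safe}: 0 true — none ✓
  (3) fan=F ⇒ key: vacuous ✓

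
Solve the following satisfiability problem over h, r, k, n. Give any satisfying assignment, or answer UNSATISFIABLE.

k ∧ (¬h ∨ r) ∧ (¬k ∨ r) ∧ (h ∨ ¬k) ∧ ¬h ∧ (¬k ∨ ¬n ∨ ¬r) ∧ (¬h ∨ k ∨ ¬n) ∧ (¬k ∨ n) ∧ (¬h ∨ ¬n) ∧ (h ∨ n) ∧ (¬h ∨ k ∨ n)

Case h = True:
  Clause (¬h) is falsified — contradiction.
Case h = False:
  (k) forces k = True.
  Clause (h ∨ ¬k) is falsified — contradiction.
Both cases fail, so the formula is unsatisfiable.

The formula is unsatisfiable.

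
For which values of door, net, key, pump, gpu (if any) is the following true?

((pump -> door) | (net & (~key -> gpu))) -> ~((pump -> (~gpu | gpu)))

door = False; net = False; key = True; pump = True; gpu = False

  ((pump -> door) | (net & (~key -> gpu))) -> ~((pump -> (~gpu | gpu))) = True
    (pump -> door) | (net & (~key -> gpu)) = False
      pump -> door = False
      net & (~key -> gpu) = False
        ~key -> gpu = True
          ~key = False
    ~((pump -> (~gpu | gpu))) = False
      pump -> (~gpu | gpu) = True
        ~gpu | gpu = True
          ~gpu = True
The formula evaluates to True.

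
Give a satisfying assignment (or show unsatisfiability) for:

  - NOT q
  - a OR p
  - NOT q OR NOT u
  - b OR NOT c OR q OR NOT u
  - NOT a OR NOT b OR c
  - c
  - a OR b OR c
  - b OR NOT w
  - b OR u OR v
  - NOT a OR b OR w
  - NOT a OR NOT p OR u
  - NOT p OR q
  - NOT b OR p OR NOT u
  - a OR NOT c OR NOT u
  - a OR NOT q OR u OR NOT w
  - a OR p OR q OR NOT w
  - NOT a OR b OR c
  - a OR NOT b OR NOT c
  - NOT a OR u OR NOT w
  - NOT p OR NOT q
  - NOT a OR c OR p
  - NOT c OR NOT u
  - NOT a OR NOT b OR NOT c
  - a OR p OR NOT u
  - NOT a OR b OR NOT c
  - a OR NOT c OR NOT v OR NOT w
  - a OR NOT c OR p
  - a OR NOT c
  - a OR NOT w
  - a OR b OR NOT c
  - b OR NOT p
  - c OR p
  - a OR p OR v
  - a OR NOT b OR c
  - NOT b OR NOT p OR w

Case q = True:
  Clause (NOT q) is falsified — contradiction.
Case q = False:
  (c) forces c = True.
  (NOT p OR q) forces p = False.
  (a OR p) forces a = True.
  (NOT c OR NOT u) forces u = False.
  (NOT a OR u OR NOT w) forces w = False.
  (NOT a OR b OR w) forces b = True.
  Clause (NOT a OR NOT b OR NOT c) is falsified — contradiction.
Both cases fail, so the formula is unsatisfiable.

No satisfying assignment exists.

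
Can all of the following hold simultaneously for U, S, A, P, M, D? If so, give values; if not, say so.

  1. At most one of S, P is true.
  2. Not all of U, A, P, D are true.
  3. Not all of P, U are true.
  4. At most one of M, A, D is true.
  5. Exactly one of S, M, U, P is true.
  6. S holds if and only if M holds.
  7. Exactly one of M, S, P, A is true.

U=F, S=F, A=F, P=T, M=F, D=F

  (1) {S, P}: 1 true — at most one ✓
  (2) {U, A, P, D}: 1/4 true — not all ✓
  (3) {P, U}: 1/2 true — not all ✓
  (4) {M, A, D}: 0 true — at most one ✓
  (5) {S, M, U, P}: 1 true — exactly one ✓
  (6) S=F, M=F — same ✓
  (7) {M, S, P, A}: 1 true — exactly one ✓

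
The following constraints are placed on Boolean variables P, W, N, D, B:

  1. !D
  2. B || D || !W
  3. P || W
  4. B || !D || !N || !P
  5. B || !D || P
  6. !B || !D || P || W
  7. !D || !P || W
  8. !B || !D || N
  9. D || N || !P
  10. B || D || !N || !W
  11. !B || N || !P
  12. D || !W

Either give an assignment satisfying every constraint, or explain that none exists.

P = True, W = False, N = True, D = False, B = False

Unit clause (!D) forces D = False.
In (D || !W) only !W is left, so W = False.
In (P || W) only P is left, so P = True.
In (D || N || !P) only N is left, so N = True.
Set B = False.
All clauses satisfied.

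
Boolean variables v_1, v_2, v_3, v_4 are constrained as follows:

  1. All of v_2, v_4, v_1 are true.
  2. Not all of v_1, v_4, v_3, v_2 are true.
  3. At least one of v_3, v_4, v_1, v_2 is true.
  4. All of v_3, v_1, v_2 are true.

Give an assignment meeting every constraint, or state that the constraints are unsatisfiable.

Case v_3 = True:
  (1) forces v_2 = True.
  (1) forces v_4 = True.
  (1) forces v_1 = True.
  Constraint (2) is violated (v_1=T, v_4=T, v_3=T, v_2=T) — contradiction.
Case v_3 = False:
  Constraint (4) is violated (v_3=F) — contradiction.
Both cases fail — unsatisfiable.

Unsatisfiable — no assignment works.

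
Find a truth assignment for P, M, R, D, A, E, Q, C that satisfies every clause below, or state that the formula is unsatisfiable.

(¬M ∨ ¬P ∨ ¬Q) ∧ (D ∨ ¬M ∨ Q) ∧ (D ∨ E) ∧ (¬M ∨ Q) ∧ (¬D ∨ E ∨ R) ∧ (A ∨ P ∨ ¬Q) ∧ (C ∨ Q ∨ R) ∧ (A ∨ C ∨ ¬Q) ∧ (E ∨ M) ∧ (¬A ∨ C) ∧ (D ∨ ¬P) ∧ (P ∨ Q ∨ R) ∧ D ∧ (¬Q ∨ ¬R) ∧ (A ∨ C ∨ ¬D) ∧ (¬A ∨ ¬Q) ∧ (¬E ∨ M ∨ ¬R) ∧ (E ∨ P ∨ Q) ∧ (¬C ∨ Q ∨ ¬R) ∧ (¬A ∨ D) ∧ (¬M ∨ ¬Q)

Unit clause (D) forces D = True.
Set P = True.
Set M = False.
  then (E ∨ M) forces E = True.
  then (¬E ∨ M ∨ ¬R) forces R = False.
Set A = False.
  then (A ∨ C ∨ ¬D) forces C = True.
Set Q = False.
All clauses satisfied.

P = True, M = False, R = False, D = True, A = False, E = True, Q = False, C = True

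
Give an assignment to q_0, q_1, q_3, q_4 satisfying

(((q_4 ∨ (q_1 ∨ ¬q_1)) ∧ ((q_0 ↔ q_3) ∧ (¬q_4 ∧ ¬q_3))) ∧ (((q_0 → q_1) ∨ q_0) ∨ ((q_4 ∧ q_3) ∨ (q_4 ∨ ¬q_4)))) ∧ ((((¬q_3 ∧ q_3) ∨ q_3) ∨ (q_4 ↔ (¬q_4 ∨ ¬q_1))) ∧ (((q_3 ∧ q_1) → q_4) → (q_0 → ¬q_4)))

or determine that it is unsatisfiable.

Case q_4 = True: the conjunct ¬q_4 is False.
Case q_4 = False: the formula simplifies to ((q_1 ∨ ¬q_1) ∧ ((q_0 ↔ q_3) ∧ ¬q_3)) ∧ ((¬q_3 ∧ q_3) ∨ q_3).
  q_3 = True: the conjunct ¬q_3 is False.
  q_3 = False: the conjunct (¬q_3 ∧ q_3) ∨ q_3 becomes (True ∧ False) ∨ False = False.
Both cases fail — unsatisfiable.

Unsatisfiable — no assignment works.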